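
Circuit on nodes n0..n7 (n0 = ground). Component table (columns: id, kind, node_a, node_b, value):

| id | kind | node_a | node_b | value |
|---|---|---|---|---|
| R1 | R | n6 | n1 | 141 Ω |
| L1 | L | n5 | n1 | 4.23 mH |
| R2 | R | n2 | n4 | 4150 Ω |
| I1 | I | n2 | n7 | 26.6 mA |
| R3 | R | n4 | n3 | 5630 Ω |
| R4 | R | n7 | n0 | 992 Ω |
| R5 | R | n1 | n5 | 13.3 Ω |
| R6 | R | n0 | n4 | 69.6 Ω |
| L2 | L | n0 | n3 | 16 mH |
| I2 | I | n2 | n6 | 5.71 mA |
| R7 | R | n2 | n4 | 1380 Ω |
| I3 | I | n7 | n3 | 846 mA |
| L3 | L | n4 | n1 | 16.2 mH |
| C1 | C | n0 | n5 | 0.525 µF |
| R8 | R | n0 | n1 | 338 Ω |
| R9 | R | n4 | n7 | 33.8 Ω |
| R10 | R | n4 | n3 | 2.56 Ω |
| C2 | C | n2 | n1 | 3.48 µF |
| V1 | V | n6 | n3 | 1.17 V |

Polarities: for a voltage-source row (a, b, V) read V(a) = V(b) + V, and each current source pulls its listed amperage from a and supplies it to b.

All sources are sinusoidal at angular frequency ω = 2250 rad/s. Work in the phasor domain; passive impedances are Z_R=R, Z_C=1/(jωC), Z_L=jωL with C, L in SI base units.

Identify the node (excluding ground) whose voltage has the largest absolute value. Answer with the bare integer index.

7

MNA unknowns: 7 node voltages V₁..V_7 plus 1 source current (V1)
R1: Y=0.007092+0.000j on G[6,1]
L1: Y=0.000-0.1051j on G[5,1]
R2: Y=0.0002410+0.000j on G[2,4]
I1: z[2]−=0.0266, z[7]+=0.0266
R3: Y=0.0001776+0.000j on G[4,3]
R4: Y=0.001008+0.000j on G[7,0]
R5: Y=0.07519+0.000j on G[1,5]
R6: Y=0.01437+0.000j on G[0,4]
L2: Y=0.000-0.02778j on G[0,3]
I2: z[2]−=0.00571, z[6]+=0.00571
R7: Y=0.0007246+0.000j on G[2,4]
I3: z[7]−=0.846, z[3]+=0.846
L3: Y=0.000-0.02743j on G[4,1]
C1: Y=0.000+0.001181j on G[0,5]
R8: Y=0.002959+0.000j on G[0,1]
R9: Y=0.02959+0.000j on G[4,7]
R10: Y=0.3906+0.000j on G[4,3]
C2: Y=0.000+0.007830j on G[2,1]
V1: row V6−V3=1.17, i_V1 at 6,3
solve → V1=-0.8375+1.371j, V2=-1.312+5.459j, V3=0.9998+1.676j, V4=-1.006+1.610j, V5=-0.8364+1.385j, V6=2.170+1.676j, V7=-27.76+1.557j
aux → i_V1=-0.01562-0.002164j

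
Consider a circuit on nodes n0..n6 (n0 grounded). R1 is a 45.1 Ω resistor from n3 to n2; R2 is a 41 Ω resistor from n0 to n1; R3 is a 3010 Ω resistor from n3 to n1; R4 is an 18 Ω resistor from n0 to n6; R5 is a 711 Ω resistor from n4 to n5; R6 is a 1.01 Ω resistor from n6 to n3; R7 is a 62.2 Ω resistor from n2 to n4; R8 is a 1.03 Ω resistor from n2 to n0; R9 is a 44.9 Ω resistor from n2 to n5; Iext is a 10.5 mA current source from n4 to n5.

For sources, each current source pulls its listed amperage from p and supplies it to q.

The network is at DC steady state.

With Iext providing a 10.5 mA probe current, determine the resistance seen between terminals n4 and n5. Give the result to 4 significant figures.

R_eq = 93.08 Ω

Apply KCL at each of the 6 non-ground nodes and solve the resulting linear system.
Node n1: branches {R2, R3} → V_1 = 0.000
Node n2: branches {R1, R7, R8, R9} → V_2 = 0.000
Node n3: branches {R1, R3, R6} → V_3 = 0.000
Node n4: branches {R5, R7, Iext} → V_4 = -0.5676
Node n5: branches {R5, R9, Iext} → V_5 = 0.4097
Node n6: branches {R4, R6} → V_6 = 0.000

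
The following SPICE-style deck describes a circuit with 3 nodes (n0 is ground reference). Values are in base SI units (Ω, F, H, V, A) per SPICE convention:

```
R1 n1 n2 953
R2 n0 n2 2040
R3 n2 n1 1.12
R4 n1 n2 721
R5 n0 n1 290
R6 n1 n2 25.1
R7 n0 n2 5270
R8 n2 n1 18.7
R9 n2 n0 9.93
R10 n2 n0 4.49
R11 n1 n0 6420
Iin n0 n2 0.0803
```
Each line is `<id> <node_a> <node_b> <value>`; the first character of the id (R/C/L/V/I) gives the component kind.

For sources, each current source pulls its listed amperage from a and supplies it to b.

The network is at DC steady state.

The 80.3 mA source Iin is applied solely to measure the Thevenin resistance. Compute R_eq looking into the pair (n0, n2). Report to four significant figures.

Element admittances at DC:
  Y(R1) = 0.001049 S between n1,n2
  Y(R2) = 0.0004902 S between n0,n2
  Y(R3) = 0.8929 S between n2,n1
  Y(R4) = 0.001387 S between n1,n2
  Y(R5) = 0.003448 S between n0,n1
  Y(R6) = 0.03984 S between n1,n2
  Y(R7) = 0.0001898 S between n0,n2
  Y(R8) = 0.05348 S between n2,n1
  Y(R9) = 0.1007 S between n2,n0
  Y(R10) = 0.2227 S between n2,n0
  Y(R11) = 0.0001558 S between n1,n0
  Iin: injects 0.0803 A into n2 (from n0)
Assemble and solve the 2×2 MNA system:
  V(n1)=0.2442  V(n2)=0.2450

R_eq = 3.052 Ω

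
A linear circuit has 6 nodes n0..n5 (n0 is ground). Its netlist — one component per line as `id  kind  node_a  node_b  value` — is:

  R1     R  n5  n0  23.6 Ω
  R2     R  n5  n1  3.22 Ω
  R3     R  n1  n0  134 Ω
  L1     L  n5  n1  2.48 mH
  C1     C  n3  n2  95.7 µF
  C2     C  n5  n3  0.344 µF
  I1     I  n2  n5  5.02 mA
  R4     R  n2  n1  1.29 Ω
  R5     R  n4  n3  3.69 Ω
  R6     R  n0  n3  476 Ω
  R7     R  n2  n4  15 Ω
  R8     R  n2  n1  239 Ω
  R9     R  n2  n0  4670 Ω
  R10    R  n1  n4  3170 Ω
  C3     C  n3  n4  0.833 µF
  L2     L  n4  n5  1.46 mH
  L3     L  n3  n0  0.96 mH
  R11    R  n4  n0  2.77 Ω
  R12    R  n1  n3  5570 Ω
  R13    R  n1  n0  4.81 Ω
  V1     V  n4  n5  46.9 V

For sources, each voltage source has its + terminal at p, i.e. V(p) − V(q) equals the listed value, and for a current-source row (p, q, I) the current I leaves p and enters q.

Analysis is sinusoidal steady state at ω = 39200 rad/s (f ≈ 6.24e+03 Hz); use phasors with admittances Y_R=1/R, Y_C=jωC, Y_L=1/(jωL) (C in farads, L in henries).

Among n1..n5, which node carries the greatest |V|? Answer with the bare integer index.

Apply KCL at each of the 5 non-ground nodes and solve the resulting linear system.
Node n1: branches {R2, R3, L1, R4, R8, R10, R12, R13} → V_1 = -11.23+0.2676j
Node n2: branches {C1, I1, R4, R7, R8, R9} → V_2 = -4.508+0.2963j
Node n3: branches {C1, C2, R5, R6, C3, L3, R12} → V_3 = -4.489-0.8261j
Node n4: branches {R5, R7, R10, C3, L2, R11, V1} → V_4 = 11.00-0.4344j
Node n5: branches {R1, R2, L1, C2, I1, L2, V1} → V_5 = -35.90-0.4344j
Source currents: i(V1)=-9.199+0.4132j

5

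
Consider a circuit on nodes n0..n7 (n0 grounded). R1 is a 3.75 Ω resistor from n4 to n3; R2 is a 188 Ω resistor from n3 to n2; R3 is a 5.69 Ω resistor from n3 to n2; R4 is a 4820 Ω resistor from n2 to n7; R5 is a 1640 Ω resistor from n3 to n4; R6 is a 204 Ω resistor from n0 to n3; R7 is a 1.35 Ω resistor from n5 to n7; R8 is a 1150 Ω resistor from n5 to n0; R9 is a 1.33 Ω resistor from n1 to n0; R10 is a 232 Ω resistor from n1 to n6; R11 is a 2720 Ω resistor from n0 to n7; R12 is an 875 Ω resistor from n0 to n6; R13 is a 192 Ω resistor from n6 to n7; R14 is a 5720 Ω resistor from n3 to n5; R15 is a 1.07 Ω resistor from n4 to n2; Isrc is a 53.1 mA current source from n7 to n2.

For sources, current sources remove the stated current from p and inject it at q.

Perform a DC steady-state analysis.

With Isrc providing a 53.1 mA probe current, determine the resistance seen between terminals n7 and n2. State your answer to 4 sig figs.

R_eq = 394.0 Ω

MNA unknowns: 7 node voltages V₁..V_7
R1: Y=0.2667 on G[4,3]
R2: Y=0.005319 on G[3,2]
R3: Y=0.1757 on G[3,2]
R4: Y=0.0002075 on G[2,7]
R5: Y=0.0006098 on G[3,4]
R6: Y=0.004902 on G[0,3]
R7: Y=0.7407 on G[5,7]
R8: Y=0.0008696 on G[5,0]
R9: Y=0.7519 on G[1,0]
R10: Y=0.004310 on G[1,6]
R11: Y=0.0003676 on G[0,7]
R12: Y=0.001143 on G[0,6]
R13: Y=0.005208 on G[6,7]
R14: Y=0.0001748 on G[3,5]
R15: Y=0.9346 on G[4,2]
Isrc: z[7]−=0.0531, z[2]+=0.0531
solve → V1=-0.03235, V2=9.331, V3=9.206, V4=9.303, V5=-11.57, V6=-5.675, V7=-11.59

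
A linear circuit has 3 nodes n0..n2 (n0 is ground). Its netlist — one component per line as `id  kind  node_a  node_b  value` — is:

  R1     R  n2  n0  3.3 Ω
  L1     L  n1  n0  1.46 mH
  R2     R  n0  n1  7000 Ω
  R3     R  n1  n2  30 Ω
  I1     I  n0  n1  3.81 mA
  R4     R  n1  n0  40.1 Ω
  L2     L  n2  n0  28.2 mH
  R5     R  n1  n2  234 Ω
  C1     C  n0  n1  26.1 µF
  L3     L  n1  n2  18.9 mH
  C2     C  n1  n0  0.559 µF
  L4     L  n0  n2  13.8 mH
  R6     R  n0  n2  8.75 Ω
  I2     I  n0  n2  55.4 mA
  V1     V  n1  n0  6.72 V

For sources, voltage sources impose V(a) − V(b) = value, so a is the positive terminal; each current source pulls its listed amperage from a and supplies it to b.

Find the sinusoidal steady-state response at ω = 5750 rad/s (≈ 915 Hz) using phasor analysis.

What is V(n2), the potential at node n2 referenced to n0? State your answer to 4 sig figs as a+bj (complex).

MNA unknowns: 2 node voltages V₁..V_2 plus 1 source current (V1)
R1: Y=0.3030+0.000j on G[2,0]
L1: Y=0.000-0.1191j on G[1,0]
R2: Y=0.0001429+0.000j on G[0,1]
R3: Y=0.03333+0.000j on G[1,2]
I1: z[0]−=0.00381, z[1]+=0.00381
R4: Y=0.02494+0.000j on G[1,0]
L2: Y=0.000-0.006167j on G[2,0]
R5: Y=0.004274+0.000j on G[1,2]
C1: Y=0.000+0.1501j on G[0,1]
L3: Y=0.000-0.009202j on G[1,2]
C2: Y=0.000+0.003214j on G[1,0]
L4: Y=0.000-0.01260j on G[0,2]
R6: Y=0.1143+0.000j on G[0,2]
I2: z[0]−=0.0554, z[2]+=0.0554
V1: row V1−V0=6.72, i_V1 at 1,0
solve → V1=6.720+0.000j, V2=0.6831-0.09393j
aux → i_V1=-0.3926-0.1776j

0.6831-0.09393j V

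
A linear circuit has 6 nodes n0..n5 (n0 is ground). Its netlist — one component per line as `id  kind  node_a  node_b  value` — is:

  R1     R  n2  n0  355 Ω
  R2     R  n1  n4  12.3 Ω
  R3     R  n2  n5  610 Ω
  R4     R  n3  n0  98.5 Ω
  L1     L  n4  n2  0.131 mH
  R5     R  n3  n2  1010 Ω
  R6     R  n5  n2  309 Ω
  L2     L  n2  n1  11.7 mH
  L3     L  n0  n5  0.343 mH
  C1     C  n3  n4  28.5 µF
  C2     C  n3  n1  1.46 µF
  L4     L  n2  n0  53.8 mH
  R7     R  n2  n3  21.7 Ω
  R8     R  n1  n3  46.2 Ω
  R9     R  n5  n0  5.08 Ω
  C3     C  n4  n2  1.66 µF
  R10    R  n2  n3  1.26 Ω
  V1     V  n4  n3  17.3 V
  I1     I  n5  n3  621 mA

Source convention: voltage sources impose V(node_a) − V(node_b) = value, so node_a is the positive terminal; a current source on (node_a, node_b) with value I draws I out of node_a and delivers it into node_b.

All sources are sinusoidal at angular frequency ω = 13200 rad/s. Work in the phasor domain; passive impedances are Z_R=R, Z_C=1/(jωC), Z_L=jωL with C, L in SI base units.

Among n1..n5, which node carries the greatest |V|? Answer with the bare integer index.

Element admittances at ω=13200 rad/s:
  Y(R1) = 0.002817+0.000j S between n2,n0
  Y(R2) = 0.08130+0.000j S between n1,n4
  Y(R3) = 0.001639+0.000j S between n2,n5
  Y(R4) = 0.01015+0.000j S between n3,n0
  Y(L1) = 0.000-0.5783j S between n4,n2
  Y(R5) = 0.0009901+0.000j S between n3,n2
  Y(R6) = 0.003236+0.000j S between n5,n2
  Y(L2) = 0.000-0.006475j S between n2,n1
  Y(L3) = 0.000-0.2209j S between n0,n5
  Y(C1) = 0.000+0.3762j S between n3,n4
  Y(C2) = 0.000+0.01927j S between n3,n1
  Y(L4) = 0.000-0.001408j S between n2,n0
  Y(R7) = 0.04608+0.000j S between n2,n3
  Y(R8) = 0.02165+0.000j S between n1,n3
  Y(R9) = 0.1969+0.000j S between n5,n0
  Y(C3) = 0.000+0.02191j S between n4,n2
  Y(R10) = 0.7937+0.000j S between n2,n3
  V1: constraint V(n4)−V(n3) = 17.3
  I1: injects 0.621 A into n3 (from n5)
Assemble and solve the 6×6 MNA system:
  V(n1)=45.43+4.227j  V(n2)=37.57-1.939j  V(n3)=32.51+6.151j  V(n4)=49.81+6.151j  V(n5)=-0.9638-1.102j
  i(V1)=-4.858+0.1482j

4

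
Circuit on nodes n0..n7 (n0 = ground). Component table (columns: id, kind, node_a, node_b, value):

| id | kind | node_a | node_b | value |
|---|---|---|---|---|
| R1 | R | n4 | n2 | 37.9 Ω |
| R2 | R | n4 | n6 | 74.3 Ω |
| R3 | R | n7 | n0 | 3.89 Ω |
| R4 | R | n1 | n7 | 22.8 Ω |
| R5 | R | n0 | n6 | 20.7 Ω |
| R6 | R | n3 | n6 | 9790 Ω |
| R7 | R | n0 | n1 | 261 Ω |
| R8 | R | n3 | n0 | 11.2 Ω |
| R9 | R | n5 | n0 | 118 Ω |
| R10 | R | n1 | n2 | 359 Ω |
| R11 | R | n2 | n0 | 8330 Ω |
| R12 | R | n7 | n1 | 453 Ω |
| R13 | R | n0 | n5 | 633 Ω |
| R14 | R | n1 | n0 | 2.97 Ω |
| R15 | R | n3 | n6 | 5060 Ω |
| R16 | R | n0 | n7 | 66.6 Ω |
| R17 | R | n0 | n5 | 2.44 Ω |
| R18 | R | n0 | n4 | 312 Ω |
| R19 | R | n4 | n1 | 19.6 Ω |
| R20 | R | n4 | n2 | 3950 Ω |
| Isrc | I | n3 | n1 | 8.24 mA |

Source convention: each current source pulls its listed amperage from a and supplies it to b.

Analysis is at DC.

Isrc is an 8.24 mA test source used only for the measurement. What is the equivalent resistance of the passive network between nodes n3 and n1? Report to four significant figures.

R_eq = 13.72 Ω

MNA unknowns: 7 node voltages V₁..V_7
R1: Y=0.02639 on G[4,2]
R2: Y=0.01346 on G[4,6]
R3: Y=0.2571 on G[7,0]
R4: Y=0.04386 on G[1,7]
R5: Y=0.04831 on G[0,6]
R6: Y=0.0001021 on G[3,6]
R7: Y=0.003831 on G[0,1]
R8: Y=0.08929 on G[3,0]
R9: Y=0.008475 on G[5,0]
R10: Y=0.002786 on G[1,2]
R11: Y=0.0001200 on G[2,0]
R12: Y=0.002208 on G[7,1]
R13: Y=0.001580 on G[0,5]
R14: Y=0.3367 on G[1,0]
R15: Y=0.0001976 on G[3,6]
R16: Y=0.01502 on G[0,7]
R17: Y=0.4098 on G[0,5]
R18: Y=0.003205 on G[0,4]
R19: Y=0.05102 on G[4,1]
R20: Y=0.0002532 on G[4,2]
Isrc: z[3]−=0.00824, z[1]+=0.00824
solve → V1=0.02106, V2=0.01699, V3=-0.09197, V4=0.01665, V5=0.000, V6=0.003165, V7=0.003050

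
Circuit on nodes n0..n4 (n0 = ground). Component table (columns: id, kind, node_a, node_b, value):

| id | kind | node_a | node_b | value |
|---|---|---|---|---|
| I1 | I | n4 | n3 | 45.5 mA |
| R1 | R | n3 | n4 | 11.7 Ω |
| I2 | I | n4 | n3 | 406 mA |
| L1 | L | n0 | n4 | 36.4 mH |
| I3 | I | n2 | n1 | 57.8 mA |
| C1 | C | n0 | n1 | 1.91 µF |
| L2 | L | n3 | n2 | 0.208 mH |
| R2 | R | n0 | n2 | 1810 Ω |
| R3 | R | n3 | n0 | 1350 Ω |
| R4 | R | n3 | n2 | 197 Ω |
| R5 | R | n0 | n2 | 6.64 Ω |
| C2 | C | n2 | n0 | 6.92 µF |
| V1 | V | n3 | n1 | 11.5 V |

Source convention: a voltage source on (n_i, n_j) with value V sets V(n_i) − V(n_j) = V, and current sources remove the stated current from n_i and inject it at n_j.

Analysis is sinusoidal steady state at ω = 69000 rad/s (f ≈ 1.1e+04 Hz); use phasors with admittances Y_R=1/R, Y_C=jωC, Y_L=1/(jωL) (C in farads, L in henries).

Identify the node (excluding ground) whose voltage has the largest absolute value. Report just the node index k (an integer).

MNA unknowns: 4 node voltages V₁..V_4 plus 1 source current (V1)
I1: z[4]−=0.0455, z[3]+=0.0455
R1: Y=0.08547+0.000j on G[3,4]
I2: z[4]−=0.406, z[3]+=0.406
L1: Y=0.000-0.0003982j on G[0,4]
I3: z[2]−=0.0578, z[1]+=0.0578
C1: Y=0.000+0.1318j on G[0,1]
L2: Y=0.000-0.06968j on G[3,2]
R2: Y=0.0005525+0.000j on G[0,2]
R3: Y=0.0007407+0.000j on G[3,0]
R4: Y=0.005076+0.000j on G[3,2]
R5: Y=0.1506+0.000j on G[0,2]
C2: Y=0.000+0.4775j on G[2,0]
V1: row V3−V1=11.5, i_V1 at 3,1
solve → V1=16.65+4.840j, V2=-3.795-2.490j, V3=28.15+4.840j, V4=22.84+4.946j
aux → i_V1=-0.6957+2.194j

3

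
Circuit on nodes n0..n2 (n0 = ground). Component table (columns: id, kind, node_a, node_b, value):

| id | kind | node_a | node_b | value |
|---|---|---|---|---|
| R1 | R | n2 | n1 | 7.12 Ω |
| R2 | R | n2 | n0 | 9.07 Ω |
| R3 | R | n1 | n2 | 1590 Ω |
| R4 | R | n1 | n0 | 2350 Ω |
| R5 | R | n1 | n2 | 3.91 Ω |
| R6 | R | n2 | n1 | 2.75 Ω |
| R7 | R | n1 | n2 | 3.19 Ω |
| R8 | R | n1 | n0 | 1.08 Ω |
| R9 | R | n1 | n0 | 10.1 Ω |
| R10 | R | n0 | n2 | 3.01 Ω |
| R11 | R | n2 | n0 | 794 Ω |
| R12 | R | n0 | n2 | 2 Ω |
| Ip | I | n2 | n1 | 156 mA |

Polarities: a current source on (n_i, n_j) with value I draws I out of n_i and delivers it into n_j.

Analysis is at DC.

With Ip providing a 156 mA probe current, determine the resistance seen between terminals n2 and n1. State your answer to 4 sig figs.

Apply KCL at each of the 2 non-ground nodes and solve the resulting linear system.
Node n1: branches {R1, R3, R4, R5, R6, R7, R8, R9, Ip} → V_1 = 0.04776
Node n2: branches {R1, R2, R3, R5, R6, R7, R10, R11, R12, Ip} → V_2 = -0.05189

R_eq = 0.6388 Ω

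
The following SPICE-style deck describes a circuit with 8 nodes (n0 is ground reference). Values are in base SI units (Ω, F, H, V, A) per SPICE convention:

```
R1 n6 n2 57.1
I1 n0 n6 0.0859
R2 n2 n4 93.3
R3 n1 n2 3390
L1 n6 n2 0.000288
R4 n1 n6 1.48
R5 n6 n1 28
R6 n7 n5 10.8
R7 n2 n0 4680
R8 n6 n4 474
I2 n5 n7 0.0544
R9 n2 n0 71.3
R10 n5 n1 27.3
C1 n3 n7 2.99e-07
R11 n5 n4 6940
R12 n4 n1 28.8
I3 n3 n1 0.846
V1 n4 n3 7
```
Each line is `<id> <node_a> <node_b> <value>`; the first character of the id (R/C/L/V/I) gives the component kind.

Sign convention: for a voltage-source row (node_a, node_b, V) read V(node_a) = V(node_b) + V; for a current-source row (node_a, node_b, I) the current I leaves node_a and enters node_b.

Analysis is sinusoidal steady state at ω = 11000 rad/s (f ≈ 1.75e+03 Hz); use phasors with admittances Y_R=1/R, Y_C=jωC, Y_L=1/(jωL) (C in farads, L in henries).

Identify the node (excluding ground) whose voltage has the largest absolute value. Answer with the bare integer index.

Apply KCL at each of the 7 non-ground nodes and solve the resulting linear system.
Node n1: branches {R3, R4, R5, R10, R12, I3} → V_1 = 6.467+0.8060j
Node n2: branches {R1, R2, R3, L1, R7, R9} → V_2 = 6.033+0.000j
Node n3: branches {C1, I3, V1} → V_3 = -18.07+2.309j
Node n4: branches {R2, R8, R11, R12, V1} → V_4 = -11.07+2.309j
Node n5: branches {R6, I2, R10, R11} → V_5 = 5.991-1.378j
Node n6: branches {R1, I1, L1, R4, R5, R8} → V_6 = 6.159+0.8454j
Node n7: branches {R6, I2, C1} → V_7 = 6.417-2.248j
Source currents: i(V1)=0.8310-0.08053j

3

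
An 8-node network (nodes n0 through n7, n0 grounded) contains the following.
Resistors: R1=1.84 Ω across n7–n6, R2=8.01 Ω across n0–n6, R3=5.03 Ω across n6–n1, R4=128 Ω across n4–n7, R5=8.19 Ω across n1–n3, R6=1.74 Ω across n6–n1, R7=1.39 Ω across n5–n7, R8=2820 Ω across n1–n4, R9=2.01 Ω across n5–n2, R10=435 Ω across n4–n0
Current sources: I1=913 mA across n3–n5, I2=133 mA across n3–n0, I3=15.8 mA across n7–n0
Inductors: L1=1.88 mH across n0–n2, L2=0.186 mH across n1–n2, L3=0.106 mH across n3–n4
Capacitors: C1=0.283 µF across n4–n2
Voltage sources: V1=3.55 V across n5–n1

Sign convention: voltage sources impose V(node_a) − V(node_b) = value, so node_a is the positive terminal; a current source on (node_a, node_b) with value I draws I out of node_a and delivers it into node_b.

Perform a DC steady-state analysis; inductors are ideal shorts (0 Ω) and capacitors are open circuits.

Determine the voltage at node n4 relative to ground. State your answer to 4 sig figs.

MNA unknowns: 7 node voltages V₁..V_7 plus 4 source currents (L1, L2, L3, V1)
R1: Y=0.5435 on G[7,6]
I1: z[3]−=0.913, z[5]+=0.913
R2: Y=0.1248 on G[0,6]
R3: Y=0.1988 on G[6,1]
R4: Y=0.007812 on G[4,7]
L1: row V0−V2=0, i_L1 at 0,2
R5: Y=0.1221 on G[1,3]
L2: row V1−V2=0, i_L2 at 1,2
R6: Y=0.5747 on G[6,1]
I2: z[3]−=0.133, z[0]+=0.133
R7: Y=0.7194 on G[5,7]
C1: Y=0.000 on G[4,2]
L3: row V3−V4=0, i_L3 at 3,4
I3: z[7]−=0.0158, z[0]+=0.0158
R8: Y=0.0003546 on G[1,4]
R9: Y=0.4975 on G[5,2]
R10: Y=0.002299 on G[4,0]
V1: row V5−V1=3.55, i_V1 at 5,1
solve → V1=0.000, V2=0.000, V3=-7.753, V4=-7.753, V5=3.550, V6=0.8762, V7=2.324
aux → i_L1=0.2404, i_L2=-2.007, i_L3=-0.09931, i_V1=-1.735

-7.753 V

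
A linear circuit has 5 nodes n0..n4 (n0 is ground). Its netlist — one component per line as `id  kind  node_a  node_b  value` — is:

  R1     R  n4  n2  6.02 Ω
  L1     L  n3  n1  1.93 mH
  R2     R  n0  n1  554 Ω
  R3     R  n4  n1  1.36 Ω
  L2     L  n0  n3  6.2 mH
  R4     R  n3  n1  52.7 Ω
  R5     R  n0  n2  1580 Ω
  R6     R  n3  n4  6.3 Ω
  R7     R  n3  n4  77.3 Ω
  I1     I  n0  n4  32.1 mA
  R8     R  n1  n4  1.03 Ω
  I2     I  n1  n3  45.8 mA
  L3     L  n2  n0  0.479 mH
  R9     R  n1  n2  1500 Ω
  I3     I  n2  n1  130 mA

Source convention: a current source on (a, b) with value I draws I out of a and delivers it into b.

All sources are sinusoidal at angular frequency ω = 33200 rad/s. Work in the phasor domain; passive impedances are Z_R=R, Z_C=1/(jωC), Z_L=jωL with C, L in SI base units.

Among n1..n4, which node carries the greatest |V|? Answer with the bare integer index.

3

Element admittances at ω=33200 rad/s:
  Y(R1) = 0.1661+0.000j S between n4,n2
  Y(L1) = 0.000-0.01561j S between n3,n1
  Y(R2) = 0.001805+0.000j S between n0,n1
  Y(R3) = 0.7353+0.000j S between n4,n1
  Y(L2) = 0.000-0.004858j S between n0,n3
  Y(R4) = 0.01898+0.000j S between n3,n1
  Y(R5) = 0.0006329+0.000j S between n0,n2
  Y(R6) = 0.1587+0.000j S between n3,n4
  Y(R7) = 0.01294+0.000j S between n3,n4
  I1: injects 0.0321 A into n4 (from n0)
  Y(R8) = 0.9709+0.000j S between n1,n4
  I2: injects 0.0458 A into n3 (from n1)
  Y(L3) = 0.000-0.06288j S between n2,n0
  Y(R9) = 0.0006667+0.000j S between n1,n2
  I3: injects 0.13 A into n1 (from n2)
Assemble and solve the 4×4 MNA system:
  V(n1)=0.9295+0.4703j  V(n2)=-0.06760+0.4447j  V(n3)=1.108+0.5146j  V(n4)=0.8791+0.4719j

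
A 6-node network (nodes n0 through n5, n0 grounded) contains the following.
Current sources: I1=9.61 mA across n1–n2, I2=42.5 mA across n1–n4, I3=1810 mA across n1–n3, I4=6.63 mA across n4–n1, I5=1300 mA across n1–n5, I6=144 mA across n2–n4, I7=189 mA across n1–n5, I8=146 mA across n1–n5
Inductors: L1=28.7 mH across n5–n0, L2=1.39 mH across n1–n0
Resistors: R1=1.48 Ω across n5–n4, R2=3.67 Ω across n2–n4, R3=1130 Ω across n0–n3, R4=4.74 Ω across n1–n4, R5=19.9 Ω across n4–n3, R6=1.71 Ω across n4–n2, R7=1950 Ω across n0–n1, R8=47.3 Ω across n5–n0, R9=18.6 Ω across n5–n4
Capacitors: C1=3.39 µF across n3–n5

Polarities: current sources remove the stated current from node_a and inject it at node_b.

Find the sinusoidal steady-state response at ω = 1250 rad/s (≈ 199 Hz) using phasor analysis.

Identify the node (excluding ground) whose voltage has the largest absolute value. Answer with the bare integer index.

Element admittances at ω=1250 rad/s:
  I1: injects 0.00961 A into n2 (from n1)
  I2: injects 0.0425 A into n4 (from n1)
  Y(L1) = 0.000-0.02787j S between n5,n0
  I3: injects 1.81 A into n3 (from n1)
  Y(R1) = 0.6757+0.000j S between n5,n4
  I4: injects 0.00663 A into n1 (from n4)
  I5: injects 1.3 A into n5 (from n1)
  Y(R2) = 0.2725+0.000j S between n2,n4
  Y(R3) = 0.0008850+0.000j S between n0,n3
  Y(R4) = 0.2110+0.000j S between n1,n4
  I6: injects 0.144 A into n4 (from n2)
  Y(R5) = 0.05025+0.000j S between n4,n3
  Y(R6) = 0.5848+0.000j S between n4,n2
  Y(L2) = 0.000-0.5755j S between n1,n0
  Y(C1) = 0.000+0.004237j S between n3,n5
  Y(R7) = 0.0005128+0.000j S between n0,n1
  Y(R8) = 0.02114+0.000j S between n5,n0
  I7: injects 0.189 A into n5 (from n1)
  Y(R9) = 0.05376+0.000j S between n5,n4
  I8: injects 0.146 A into n5 (from n1)
Assemble and solve the 5×5 MNA system:
  V(n1)=-0.6889-0.7374j  V(n2)=13.69+1.140j  V(n3)=48.71-1.625j  V(n4)=13.84+1.140j  V(n5)=15.58+1.874j

3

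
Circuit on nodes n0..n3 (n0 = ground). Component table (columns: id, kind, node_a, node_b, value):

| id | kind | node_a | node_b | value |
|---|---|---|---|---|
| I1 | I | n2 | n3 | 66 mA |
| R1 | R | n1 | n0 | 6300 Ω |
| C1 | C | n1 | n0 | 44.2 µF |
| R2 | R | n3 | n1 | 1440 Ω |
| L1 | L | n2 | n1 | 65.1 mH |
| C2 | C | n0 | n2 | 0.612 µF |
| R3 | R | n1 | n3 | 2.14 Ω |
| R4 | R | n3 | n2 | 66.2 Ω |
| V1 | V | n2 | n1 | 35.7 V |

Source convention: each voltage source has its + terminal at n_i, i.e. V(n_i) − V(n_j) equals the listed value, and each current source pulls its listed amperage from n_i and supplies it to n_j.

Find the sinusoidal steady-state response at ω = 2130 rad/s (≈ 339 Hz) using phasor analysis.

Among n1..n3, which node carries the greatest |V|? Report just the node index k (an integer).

2

Element admittances at ω=2130 rad/s:
  I1: injects 0.066 A into n3 (from n2)
  Y(R1) = 0.0001587+0.000j S between n1,n0
  Y(C1) = 0.000+0.09415j S between n1,n0
  Y(R2) = 0.0006944+0.000j S between n3,n1
  Y(L1) = 0.000-0.007212j S between n2,n1
  Y(C2) = 0.000+0.001304j S between n0,n2
  Y(R3) = 0.4673+0.000j S between n1,n3
  Y(R4) = 0.01511+0.000j S between n3,n2
  V1: constraint V(n2)−V(n1) = 35.7
Assemble and solve the 4×4 MNA system:
  V(n1)=-0.4876-0.0008108j  V(n2)=35.21-0.0008108j  V(n3)=0.7654-0.0008108j
  i(V1)=-0.5863+0.2116j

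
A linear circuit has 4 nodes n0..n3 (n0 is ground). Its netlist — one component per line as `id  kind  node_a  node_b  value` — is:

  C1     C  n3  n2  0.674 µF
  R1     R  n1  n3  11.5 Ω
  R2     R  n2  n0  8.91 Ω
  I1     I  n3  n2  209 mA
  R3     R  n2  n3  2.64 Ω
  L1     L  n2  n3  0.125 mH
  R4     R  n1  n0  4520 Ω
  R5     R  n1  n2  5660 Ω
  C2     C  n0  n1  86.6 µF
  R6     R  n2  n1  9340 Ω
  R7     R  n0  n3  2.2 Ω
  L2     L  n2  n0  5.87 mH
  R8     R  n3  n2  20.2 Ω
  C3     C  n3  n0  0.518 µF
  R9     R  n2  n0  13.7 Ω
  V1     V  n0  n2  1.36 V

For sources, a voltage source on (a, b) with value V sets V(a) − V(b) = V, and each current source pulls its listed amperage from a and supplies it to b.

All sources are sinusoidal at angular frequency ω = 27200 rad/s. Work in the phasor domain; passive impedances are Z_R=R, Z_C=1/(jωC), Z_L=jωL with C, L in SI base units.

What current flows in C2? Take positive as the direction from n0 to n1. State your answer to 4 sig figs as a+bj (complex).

0.07543-0.01094j A

Element admittances at ω=27200 rad/s:
  Y(C1) = 0.000+0.01833j S between n3,n2
  Y(R1) = 0.08696+0.000j S between n1,n3
  Y(R2) = 0.1122+0.000j S between n2,n0
  I1: injects 0.209 A into n2 (from n3)
  Y(R3) = 0.3788+0.000j S between n2,n3
  Y(L1) = 0.000-0.2941j S between n2,n3
  Y(R4) = 0.0002212+0.000j S between n1,n0
  Y(R5) = 0.0001767+0.000j S between n1,n2
  Y(C2) = 0.000+2.356j S between n0,n1
  Y(R6) = 0.0001071+0.000j S between n2,n1
  Y(R7) = 0.4545+0.000j S between n0,n3
  Y(L2) = 0.000-0.006263j S between n2,n0
  Y(R8) = 0.04950+0.000j S between n3,n2
  Y(C3) = 0.000+0.01409j S between n3,n0
  Y(R9) = 0.07299+0.000j S between n2,n0
  V1: constraint V(n0)−V(n2) = 1.36
Assemble and solve the 4×4 MNA system:
  V(n1)=0.004644+0.03202j  V(n2)=-1.360+0.000j  V(n3)=-0.8583+0.1580j
  i(V1)=-0.7197+0.07919j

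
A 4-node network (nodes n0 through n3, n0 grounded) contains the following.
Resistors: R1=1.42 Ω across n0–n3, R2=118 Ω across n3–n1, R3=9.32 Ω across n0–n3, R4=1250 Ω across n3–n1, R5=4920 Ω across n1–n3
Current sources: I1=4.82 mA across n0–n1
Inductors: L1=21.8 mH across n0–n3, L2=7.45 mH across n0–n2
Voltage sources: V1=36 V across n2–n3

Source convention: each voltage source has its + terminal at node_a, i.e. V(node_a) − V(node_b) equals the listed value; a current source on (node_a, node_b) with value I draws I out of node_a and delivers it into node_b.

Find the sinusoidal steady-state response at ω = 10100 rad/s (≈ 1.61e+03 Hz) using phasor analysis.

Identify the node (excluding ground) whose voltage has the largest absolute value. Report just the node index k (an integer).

MNA unknowns: 3 node voltages V₁..V_3 plus 1 source current (V1)
R1: Y=0.7042+0.000j on G[0,3]
R2: Y=0.008475+0.000j on G[3,1]
R3: Y=0.1073+0.000j on G[0,3]
R4: Y=0.0008000+0.000j on G[3,1]
R5: Y=0.0002033+0.000j on G[1,3]
I1: z[0]−=0.00482, z[1]+=0.00482
L1: Y=0.000-0.004542j on G[0,3]
L2: Y=0.000-0.01329j on G[0,2]
V1: row V2−V3=36, i_V1 at 2,3
solve → V1=0.5015+0.5894j, V2=35.99+0.5894j, V3=-0.007012+0.5894j
aux → i_V1=-0.007833+0.4783j

2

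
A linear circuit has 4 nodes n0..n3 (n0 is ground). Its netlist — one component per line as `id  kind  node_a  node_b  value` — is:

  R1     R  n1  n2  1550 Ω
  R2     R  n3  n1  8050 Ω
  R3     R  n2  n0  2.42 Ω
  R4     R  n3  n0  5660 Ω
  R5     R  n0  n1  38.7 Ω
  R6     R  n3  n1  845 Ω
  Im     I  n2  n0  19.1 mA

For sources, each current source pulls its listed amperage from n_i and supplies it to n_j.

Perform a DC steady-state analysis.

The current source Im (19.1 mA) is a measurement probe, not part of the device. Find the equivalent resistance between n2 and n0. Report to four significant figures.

Apply KCL at each of the 3 non-ground nodes and solve the resulting linear system.
Node n1: branches {R1, R2, R5, R6} → V_1 = -0.001118
Node n2: branches {R1, R3, Im} → V_2 = -0.04615
Node n3: branches {R2, R4, R6} → V_3 = -0.0009846

R_eq = 2.416 Ω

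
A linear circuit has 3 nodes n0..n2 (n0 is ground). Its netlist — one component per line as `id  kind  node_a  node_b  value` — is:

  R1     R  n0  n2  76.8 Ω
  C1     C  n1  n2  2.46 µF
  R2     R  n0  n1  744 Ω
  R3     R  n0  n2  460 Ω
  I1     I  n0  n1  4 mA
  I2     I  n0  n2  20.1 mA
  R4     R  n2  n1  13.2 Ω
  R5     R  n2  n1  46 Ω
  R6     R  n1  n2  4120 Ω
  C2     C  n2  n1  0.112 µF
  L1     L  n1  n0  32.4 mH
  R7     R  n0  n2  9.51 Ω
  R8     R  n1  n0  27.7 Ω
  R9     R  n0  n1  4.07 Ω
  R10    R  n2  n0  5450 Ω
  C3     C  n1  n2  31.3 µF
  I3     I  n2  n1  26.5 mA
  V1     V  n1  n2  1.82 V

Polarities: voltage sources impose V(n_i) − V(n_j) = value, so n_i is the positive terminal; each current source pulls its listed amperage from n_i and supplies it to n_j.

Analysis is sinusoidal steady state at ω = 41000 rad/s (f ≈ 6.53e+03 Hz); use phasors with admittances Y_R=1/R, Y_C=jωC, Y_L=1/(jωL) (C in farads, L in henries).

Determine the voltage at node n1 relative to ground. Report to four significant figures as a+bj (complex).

0.6031+0.001125j V

MNA unknowns: 2 node voltages V₁..V_2 plus 1 source current (V1)
R1: Y=0.01302+0.000j on G[0,2]
C1: Y=0.000+0.1009j on G[1,2]
R2: Y=0.001344+0.000j on G[0,1]
R3: Y=0.002174+0.000j on G[0,2]
I1: z[0]−=0.004, z[1]+=0.004
I2: z[0]−=0.0201, z[2]+=0.0201
R4: Y=0.07576+0.000j on G[2,1]
R5: Y=0.02174+0.000j on G[2,1]
R6: Y=0.0002427+0.000j on G[1,2]
C2: Y=0.000+0.004592j on G[2,1]
L1: Y=0.000-0.0007528j on G[1,0]
R7: Y=0.1052+0.000j on G[0,2]
R8: Y=0.03610+0.000j on G[1,0]
R9: Y=0.2457+0.000j on G[0,1]
R10: Y=0.0001835+0.000j on G[2,0]
C3: Y=0.000+1.283j on G[1,2]
I3: z[2]−=0.0265, z[1]+=0.0265
V1: row V1−V2=1.82, i_V1 at 1,2
solve → V1=0.6031+0.001125j, V2=-1.217+0.001125j
aux → i_V1=-0.3182-2.527j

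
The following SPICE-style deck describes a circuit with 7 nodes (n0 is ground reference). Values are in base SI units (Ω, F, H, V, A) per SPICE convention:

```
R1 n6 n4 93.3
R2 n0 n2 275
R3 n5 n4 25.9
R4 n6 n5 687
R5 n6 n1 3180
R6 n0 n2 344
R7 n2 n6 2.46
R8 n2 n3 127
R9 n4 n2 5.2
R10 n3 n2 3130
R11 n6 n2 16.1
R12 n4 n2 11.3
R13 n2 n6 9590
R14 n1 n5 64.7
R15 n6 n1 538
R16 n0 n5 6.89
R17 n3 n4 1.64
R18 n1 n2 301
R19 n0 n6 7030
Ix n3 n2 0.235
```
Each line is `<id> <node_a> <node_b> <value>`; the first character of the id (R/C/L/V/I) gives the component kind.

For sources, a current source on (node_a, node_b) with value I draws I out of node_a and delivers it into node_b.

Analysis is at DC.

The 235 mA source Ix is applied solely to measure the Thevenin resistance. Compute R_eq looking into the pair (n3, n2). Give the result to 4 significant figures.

R_eq = 4.776 Ω

Element admittances at DC:
  Y(R1) = 0.01072 S between n6,n4
  Y(R2) = 0.003636 S between n0,n2
  Y(R3) = 0.03861 S between n5,n4
  Y(R4) = 0.001456 S between n6,n5
  Y(R5) = 0.0003145 S between n6,n1
  Y(R6) = 0.002907 S between n0,n2
  Y(R7) = 0.4065 S between n2,n6
  Y(R8) = 0.007874 S between n2,n3
  Y(R9) = 0.1923 S between n4,n2
  Y(R10) = 0.0003195 S between n3,n2
  Y(R11) = 0.06211 S between n6,n2
  Y(R12) = 0.08850 S between n4,n2
  Y(R13) = 0.0001043 S between n2,n6
  Y(R14) = 0.01546 S between n1,n5
  Y(R15) = 0.001859 S between n6,n1
  Y(R16) = 0.1451 S between n0,n5
  Y(R17) = 0.6098 S between n3,n4
  Y(R18) = 0.003322 S between n1,n2
  Y(R19) = 0.0001422 S between n0,n6
  Ix: injects 0.235 A into n2 (from n3)
Assemble and solve the 6×6 MNA system:
  V(n1)=0.1236  V(n2)=0.5508  V(n3)=-0.5716  V(n4)=-0.2012  V(n5)=-0.02535  V(n6)=0.5303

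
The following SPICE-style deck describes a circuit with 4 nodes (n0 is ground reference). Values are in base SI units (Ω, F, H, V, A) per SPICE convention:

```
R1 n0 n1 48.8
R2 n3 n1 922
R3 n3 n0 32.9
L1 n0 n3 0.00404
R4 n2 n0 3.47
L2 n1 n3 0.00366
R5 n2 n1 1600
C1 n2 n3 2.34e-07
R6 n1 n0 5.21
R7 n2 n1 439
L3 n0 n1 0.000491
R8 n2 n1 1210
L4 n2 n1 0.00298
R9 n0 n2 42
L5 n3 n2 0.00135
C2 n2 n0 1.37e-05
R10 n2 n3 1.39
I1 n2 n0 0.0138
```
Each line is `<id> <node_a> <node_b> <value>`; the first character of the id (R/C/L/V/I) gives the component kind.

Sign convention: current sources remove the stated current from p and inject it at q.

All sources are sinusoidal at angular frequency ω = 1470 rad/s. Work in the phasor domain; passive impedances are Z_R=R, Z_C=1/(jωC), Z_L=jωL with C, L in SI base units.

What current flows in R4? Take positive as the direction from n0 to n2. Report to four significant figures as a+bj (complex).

MNA unknowns: 3 node voltages V₁..V_3
R1: Y=0.02049+0.000j on G[0,1]
R2: Y=0.001085+0.000j on G[3,1]
R3: Y=0.03040+0.000j on G[3,0]
L1: Y=0.000-0.1684j on G[0,3]
R4: Y=0.2882+0.000j on G[2,0]
L2: Y=0.000-0.1859j on G[1,3]
R5: Y=0.0006250+0.000j on G[2,1]
C1: Y=0.000+0.0003440j on G[2,3]
R6: Y=0.1919+0.000j on G[1,0]
R7: Y=0.002278+0.000j on G[2,1]
L3: Y=0.000-1.385j on G[0,1]
R8: Y=0.0008264+0.000j on G[2,1]
L4: Y=0.000-0.2283j on G[2,1]
R9: Y=0.02381+0.000j on G[0,2]
L5: Y=0.000-0.5039j on G[3,2]
C2: Y=0.000+0.02014j on G[2,0]
R10: Y=0.7194+0.000j on G[2,3]
I1: z[2]−=0.0138, z[0]+=0.0138
solve → V1=-0.003726-0.003464j, V2=-0.01762-0.01731j, V3=-0.01083-0.01622j

0.005078+0.004989j A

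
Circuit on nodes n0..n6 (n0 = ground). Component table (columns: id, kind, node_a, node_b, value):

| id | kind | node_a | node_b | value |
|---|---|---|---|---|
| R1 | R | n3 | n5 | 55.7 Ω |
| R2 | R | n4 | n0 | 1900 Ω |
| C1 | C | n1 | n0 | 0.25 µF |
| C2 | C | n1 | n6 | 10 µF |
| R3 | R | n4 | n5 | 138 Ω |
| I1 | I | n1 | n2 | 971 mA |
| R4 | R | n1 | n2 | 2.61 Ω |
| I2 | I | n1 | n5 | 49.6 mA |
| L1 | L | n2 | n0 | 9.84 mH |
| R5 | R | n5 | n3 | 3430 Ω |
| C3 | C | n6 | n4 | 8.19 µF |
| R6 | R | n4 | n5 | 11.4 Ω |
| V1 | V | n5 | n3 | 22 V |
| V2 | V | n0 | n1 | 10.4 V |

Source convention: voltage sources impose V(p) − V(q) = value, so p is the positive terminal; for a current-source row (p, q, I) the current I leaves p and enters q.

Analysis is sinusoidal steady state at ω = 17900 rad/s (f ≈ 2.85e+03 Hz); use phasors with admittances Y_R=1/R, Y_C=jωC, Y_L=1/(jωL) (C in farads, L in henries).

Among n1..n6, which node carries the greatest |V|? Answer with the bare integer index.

Apply KCL at each of the 6 non-ground nodes and solve the resulting linear system.
Node n1: branches {C1, C2, I1, R4, I2, V2} → V_1 = -10.40+0.000j
Node n2: branches {I1, R4, L1} → V_2 = -7.864-0.1165j
Node n3: branches {R1, R5, V1} → V_3 = -31.87-0.6833j
Node n4: branches {R2, R3, C3, R6} → V_4 = -10.40-0.6833j
Node n5: branches {R1, R3, I2, R5, R6, V1} → V_5 = -9.873-0.6833j
Node n6: branches {C2, C3} → V_6 = -10.40-0.3077j
Source currents: i(V1)=-0.4014+0.000j, i(V2)=-0.006133-0.002253j

3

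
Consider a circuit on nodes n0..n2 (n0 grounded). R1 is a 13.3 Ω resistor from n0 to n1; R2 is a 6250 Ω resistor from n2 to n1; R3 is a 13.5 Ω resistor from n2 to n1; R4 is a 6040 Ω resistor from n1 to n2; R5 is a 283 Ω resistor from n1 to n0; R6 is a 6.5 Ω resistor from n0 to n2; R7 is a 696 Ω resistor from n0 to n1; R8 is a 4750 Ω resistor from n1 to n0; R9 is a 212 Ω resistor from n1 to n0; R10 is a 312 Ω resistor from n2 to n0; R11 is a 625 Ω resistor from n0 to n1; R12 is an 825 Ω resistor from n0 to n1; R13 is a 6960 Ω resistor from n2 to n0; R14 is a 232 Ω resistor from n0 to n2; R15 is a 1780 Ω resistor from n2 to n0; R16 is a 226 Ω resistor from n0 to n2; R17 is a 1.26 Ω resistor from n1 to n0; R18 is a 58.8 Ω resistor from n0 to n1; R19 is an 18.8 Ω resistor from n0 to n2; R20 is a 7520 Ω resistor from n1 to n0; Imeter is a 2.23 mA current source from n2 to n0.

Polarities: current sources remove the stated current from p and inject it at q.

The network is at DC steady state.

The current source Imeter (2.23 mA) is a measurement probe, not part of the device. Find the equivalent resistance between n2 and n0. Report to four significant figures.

MNA unknowns: 2 node voltages V₁..V_2
R1: Y=0.07519 on G[0,1]
R2: Y=0.0001600 on G[2,1]
R3: Y=0.07407 on G[2,1]
R4: Y=0.0001656 on G[1,2]
R5: Y=0.003534 on G[1,0]
R6: Y=0.1538 on G[0,2]
R7: Y=0.001437 on G[0,1]
R8: Y=0.0002105 on G[1,0]
R9: Y=0.004717 on G[1,0]
R10: Y=0.003205 on G[2,0]
R11: Y=0.001600 on G[0,1]
R12: Y=0.001212 on G[0,1]
R13: Y=0.0001437 on G[2,0]
R14: Y=0.004310 on G[0,2]
R15: Y=0.0005618 on G[2,0]
R16: Y=0.004425 on G[0,2]
R17: Y=0.7937 on G[1,0]
R18: Y=0.01701 on G[0,1]
R19: Y=0.05319 on G[0,2]
R20: Y=0.0001330 on G[1,0]
Imeter: z[2]−=0.00223, z[0]+=0.00223
solve → V1=-0.0005912, V2=-0.007732

R_eq = 3.467 Ω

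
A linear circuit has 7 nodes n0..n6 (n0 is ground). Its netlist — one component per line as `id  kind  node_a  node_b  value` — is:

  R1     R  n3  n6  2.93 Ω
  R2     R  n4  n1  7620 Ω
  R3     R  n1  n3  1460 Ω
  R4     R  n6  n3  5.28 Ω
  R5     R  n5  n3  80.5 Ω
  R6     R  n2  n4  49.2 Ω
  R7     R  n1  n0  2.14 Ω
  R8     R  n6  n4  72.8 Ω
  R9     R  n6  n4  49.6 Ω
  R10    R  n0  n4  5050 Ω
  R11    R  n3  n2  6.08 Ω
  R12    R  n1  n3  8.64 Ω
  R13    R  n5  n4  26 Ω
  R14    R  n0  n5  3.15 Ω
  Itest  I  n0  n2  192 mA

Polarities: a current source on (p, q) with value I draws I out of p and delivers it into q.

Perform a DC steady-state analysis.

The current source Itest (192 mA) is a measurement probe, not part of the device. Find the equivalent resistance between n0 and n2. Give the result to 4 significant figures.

Apply KCL at each of the 6 non-ground nodes and solve the resulting linear system.
Node n1: branches {R2, R3, R7, R12} → V_1 = 0.2953
Node n2: branches {R6, R11, Itest} → V_2 = 2.482
Node n3: branches {R1, R3, R4, R5, R11, R12} → V_3 = 1.480
Node n4: branches {R2, R6, R8, R9, R10, R13} → V_4 = 1.145
Node n5: branches {R5, R13, R14} → V_5 = 0.1694
Node n6: branches {R1, R4, R8, R9} → V_6 = 1.459

R_eq = 12.93 Ω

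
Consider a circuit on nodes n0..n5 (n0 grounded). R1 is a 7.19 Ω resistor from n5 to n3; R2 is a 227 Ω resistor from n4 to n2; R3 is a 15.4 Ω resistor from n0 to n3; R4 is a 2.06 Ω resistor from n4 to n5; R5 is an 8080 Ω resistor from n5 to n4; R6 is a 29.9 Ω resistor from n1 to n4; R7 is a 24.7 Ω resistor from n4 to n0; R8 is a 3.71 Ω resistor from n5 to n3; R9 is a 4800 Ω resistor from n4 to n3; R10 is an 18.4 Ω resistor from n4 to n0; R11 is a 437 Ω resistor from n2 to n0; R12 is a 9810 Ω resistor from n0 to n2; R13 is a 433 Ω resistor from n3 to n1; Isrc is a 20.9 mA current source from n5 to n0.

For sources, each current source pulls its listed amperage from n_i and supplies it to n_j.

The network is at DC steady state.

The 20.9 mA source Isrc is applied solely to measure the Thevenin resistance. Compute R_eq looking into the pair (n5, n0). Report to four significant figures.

MNA unknowns: 5 node voltages V₁..V_5
R1: Y=0.1391 on G[5,3]
R2: Y=0.004405 on G[4,2]
R3: Y=0.06494 on G[0,3]
R4: Y=0.4854 on G[4,5]
R5: Y=0.0001238 on G[5,4]
R6: Y=0.03344 on G[1,4]
R7: Y=0.04049 on G[4,0]
R8: Y=0.2695 on G[5,3]
R9: Y=0.0002083 on G[4,3]
R10: Y=0.05435 on G[4,0]
R11: Y=0.002288 on G[2,0]
R12: Y=0.0001019 on G[0,2]
R13: Y=0.002309 on G[3,1]
Isrc: z[5]−=0.0209, z[0]+=0.0209
solve → V1=-0.1281, V2=-0.08286, V3=-0.1321, V4=-0.1278, V5=-0.1532

R_eq = 7.329 Ω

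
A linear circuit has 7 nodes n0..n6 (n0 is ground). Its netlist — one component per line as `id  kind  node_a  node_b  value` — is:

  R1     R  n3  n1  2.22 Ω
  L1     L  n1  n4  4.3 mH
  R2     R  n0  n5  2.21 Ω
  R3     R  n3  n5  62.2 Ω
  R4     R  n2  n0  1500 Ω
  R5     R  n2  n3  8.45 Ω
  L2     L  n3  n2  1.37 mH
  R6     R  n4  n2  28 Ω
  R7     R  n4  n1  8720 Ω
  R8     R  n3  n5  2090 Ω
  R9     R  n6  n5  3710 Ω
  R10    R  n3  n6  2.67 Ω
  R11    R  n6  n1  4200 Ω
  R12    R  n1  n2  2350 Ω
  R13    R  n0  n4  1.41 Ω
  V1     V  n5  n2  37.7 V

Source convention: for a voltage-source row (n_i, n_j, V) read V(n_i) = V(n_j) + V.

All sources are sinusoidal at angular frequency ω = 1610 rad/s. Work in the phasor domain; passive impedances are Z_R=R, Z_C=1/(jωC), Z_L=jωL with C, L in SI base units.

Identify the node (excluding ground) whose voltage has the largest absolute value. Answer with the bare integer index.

2

MNA unknowns: 6 node voltages V₁..V_6 plus 1 source current (V1)
R1: Y=0.4505+0.000j on G[3,1]
L1: Y=0.000-0.1444j on G[1,4]
R2: Y=0.4525+0.000j on G[0,5]
R3: Y=0.01608+0.000j on G[3,5]
R4: Y=0.0006667+0.000j on G[2,0]
R5: Y=0.1183+0.000j on G[2,3]
L2: Y=0.000-0.4534j on G[3,2]
R6: Y=0.03571+0.000j on G[4,2]
R7: Y=0.0001147+0.000j on G[4,1]
R8: Y=0.0004785+0.000j on G[3,5]
R9: Y=0.0002695+0.000j on G[6,5]
R10: Y=0.3745+0.000j on G[3,6]
R11: Y=0.0002381+0.000j on G[6,1]
R12: Y=0.0004255+0.000j on G[1,2]
R13: Y=0.7092+0.000j on G[0,4]
V1: row V5−V2=37.7, i_V1 at 5,2
solve → V1=-21.70-7.880j, V2=-31.87-5.081j, V3=-25.26-2.114j, V4=-3.688+3.246j, V5=5.828-5.081j, V6=-25.23-2.120j
aux → i_V1=-3.160+2.349j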